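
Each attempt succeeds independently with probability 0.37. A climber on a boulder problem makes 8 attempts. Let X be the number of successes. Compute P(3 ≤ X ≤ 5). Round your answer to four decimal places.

0.5853

X ~ Binomial(8, 0.37); P(3 ≤ X ≤ 5) = Σ C(8,k) p^k (1−p)^(8−k) over k:
  k=3: C(8,3)·0.37^3·0.63^5 = 0.281511
  k=4: C(8,4)·0.37^4·0.63^4 = 0.206665
  k=5: C(8,5)·0.37^5·0.63^3 = 0.097100
Total = 0.585276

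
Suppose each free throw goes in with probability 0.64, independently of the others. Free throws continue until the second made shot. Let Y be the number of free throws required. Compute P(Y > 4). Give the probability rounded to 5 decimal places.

0.13624

Needing more than 4 free throws ⇔ fewer than 2 successes in the first 4. With X ~ Binomial(4, 0.64), P(Y > 4) = P(X ≤ 1).
  k=0: C(4,0)·0.64^0·0.36^4 = 0.0167962
  k=1: C(4,1)·0.64^1·0.36^3 = 0.1194394
P(X ≤ 1) = 0.1362355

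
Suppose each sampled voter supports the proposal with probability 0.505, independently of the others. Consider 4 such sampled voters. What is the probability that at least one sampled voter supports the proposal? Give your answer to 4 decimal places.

P(at least one) = 1 − P(none) = 1 − (1 − 0.505)^4
= 1 − 0.060037 = 0.939963

0.9400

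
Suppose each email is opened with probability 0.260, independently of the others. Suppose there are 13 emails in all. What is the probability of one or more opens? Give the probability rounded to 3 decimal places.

0.980

P(at least one) = 1 − P(none) = 1 − (1 − 0.26)^13
= 1 − 0.01995 = 0.98005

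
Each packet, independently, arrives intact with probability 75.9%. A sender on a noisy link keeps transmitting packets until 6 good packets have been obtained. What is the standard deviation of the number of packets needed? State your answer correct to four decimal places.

1.5843

Y = total packets until the sixth success; negative binomial with r=6, p=0.759.
SD(Y) = √[r(1−p)/p²] = √(2.510064) = 1.584318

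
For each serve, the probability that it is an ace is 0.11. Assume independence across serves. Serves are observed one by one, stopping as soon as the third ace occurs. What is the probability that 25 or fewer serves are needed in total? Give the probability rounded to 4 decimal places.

0.5291

Finishing within 25 serves ⇔ at least 3 successes in the first 25. With X ~ Binomial(25, 0.11), P(Y ≤ 25) = 1 − P(X ≤ 2).
  k=0: C(25,0)·0.11^0·0.89^25 = 0.054294
  k=1: C(25,1)·0.11^1·0.89^24 = 0.167762
  k=2: C(25,2)·0.11^2·0.89^23 = 0.248815
1 − 0.470871 = 0.529129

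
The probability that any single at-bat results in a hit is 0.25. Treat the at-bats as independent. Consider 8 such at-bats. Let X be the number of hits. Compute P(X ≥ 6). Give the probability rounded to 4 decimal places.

0.0042

X ~ Binomial(8, 0.25); P(X ≥ 6) = Σ C(8,k) p^k (1−p)^(8−k) over k:
  k=6: C(8,6)·0.25^6·0.75^2 = 0.003845
  k=7: C(8,7)·0.25^7·0.75^1 = 0.000366
  k=8: C(8,8)·0.25^8·0.75^0 = 0.000015
Total = 0.004227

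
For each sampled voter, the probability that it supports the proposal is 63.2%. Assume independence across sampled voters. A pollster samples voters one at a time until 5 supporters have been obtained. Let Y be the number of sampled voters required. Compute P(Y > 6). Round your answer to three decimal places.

Needing more than 6 sampled voters ⇔ fewer than 5 successes in the first 6. With X ~ Binomial(6, 0.632), P(Y > 6) = P(X ≤ 4).
  k=0: C(6,0)·0.632^0·0.368^6 = 0.00248
  k=1: C(6,1)·0.632^1·0.368^5 = 0.02559
  k=2: C(6,2)·0.632^2·0.368^4 = 0.10988
  k=3: C(6,3)·0.632^3·0.368^3 = 0.25161
  k=4: C(6,4)·0.632^4·0.368^2 = 0.32408
P(X ≤ 4) = 0.71365

0.714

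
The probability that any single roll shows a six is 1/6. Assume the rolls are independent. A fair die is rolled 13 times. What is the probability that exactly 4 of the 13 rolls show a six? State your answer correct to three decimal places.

0.107

X ~ Binomial(n=13, p=0.166667).
P(X=4) = C(13,4) · p^4 · (1−p)^9
= 715 · 0.0007716 · 0.19381 = 0.10692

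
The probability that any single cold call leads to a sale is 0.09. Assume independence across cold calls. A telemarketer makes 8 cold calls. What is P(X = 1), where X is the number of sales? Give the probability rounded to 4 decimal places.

X ~ Binomial(n=8, p=0.09).
P(X=1) = C(8,1) · p^1 · (1−p)^7
= 8 · 0.09 · 0.51676 = 0.372068

0.3721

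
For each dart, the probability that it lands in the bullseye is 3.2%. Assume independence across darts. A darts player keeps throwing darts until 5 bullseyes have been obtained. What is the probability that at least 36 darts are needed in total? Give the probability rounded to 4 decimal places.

0.9951

Needing more than 35 darts ⇔ fewer than 5 successes in the first 35. With X ~ Binomial(35, 0.032), P(Y > 35) = P(X ≤ 4).
  k=0: C(35,0)·0.032^0·0.968^35 = 0.320359
  k=1: C(35,1)·0.032^1·0.968^34 = 0.370664
  k=2: C(35,2)·0.032^2·0.968^33 = 0.208307
  k=3: C(35,3)·0.032^3·0.968^32 = 0.075748
  k=4: C(35,4)·0.032^4·0.968^31 = 0.020033
P(X ≤ 4) = 0.995111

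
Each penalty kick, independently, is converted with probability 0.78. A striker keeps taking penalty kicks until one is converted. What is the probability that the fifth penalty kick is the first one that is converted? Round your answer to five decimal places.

0.00183

Geometric (trials to first success), p = 0.78.
P(Y = 5) = (1−p)^4 · p = 0.0023426 · 0.78 = 0.0018272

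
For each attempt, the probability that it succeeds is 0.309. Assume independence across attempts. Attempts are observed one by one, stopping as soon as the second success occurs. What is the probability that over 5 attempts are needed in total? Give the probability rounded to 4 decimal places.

Needing more than 5 attempts ⇔ fewer than 2 successes in the first 5. With X ~ Binomial(5, 0.309), P(Y > 5) = P(X ≤ 1).
  k=0: C(5,0)·0.309^0·0.691^5 = 0.157540
  k=1: C(5,1)·0.309^1·0.691^4 = 0.352242
P(X ≤ 1) = 0.509781

0.5098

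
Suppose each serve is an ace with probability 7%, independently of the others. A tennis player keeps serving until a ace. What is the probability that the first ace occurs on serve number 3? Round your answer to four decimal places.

Geometric (trials to first success), p = 0.07.
P(Y = 3) = (1−p)^2 · p = 0.8649 · 0.07 = 0.060543

0.0605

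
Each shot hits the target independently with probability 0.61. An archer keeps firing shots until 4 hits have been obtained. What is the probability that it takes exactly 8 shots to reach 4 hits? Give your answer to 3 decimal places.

0.112

Y = trial on which the fourth success occurs; negative binomial, r=4, p=0.61.
P(Y=8) = C(7,3) · p^4 · (1−p)^4
= 35 · 0.13846 · 0.023134 = 0.11211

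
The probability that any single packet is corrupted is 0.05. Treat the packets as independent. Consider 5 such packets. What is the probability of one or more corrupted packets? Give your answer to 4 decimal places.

P(at least one) = 1 − P(none) = 1 − (1 − 0.05)^5
= 1 − 0.773781 = 0.226219

0.2262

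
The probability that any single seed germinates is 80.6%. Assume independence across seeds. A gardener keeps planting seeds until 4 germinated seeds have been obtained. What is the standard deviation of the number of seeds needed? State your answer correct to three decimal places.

Y = total seeds until the fourth success; negative binomial with r=4, p=0.806.
SD(Y) = √[r(1−p)/p²] = √(1.19452) = 1.09294

1.093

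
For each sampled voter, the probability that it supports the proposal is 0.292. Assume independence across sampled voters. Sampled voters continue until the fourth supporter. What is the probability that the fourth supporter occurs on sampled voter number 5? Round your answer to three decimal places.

0.021

Y = trial on which the fourth success occurs; negative binomial, r=4, p=0.292.
P(Y=5) = C(4,3) · p^4 · (1−p)^1
= 4 · 0.0072699 · 0.708 = 0.02059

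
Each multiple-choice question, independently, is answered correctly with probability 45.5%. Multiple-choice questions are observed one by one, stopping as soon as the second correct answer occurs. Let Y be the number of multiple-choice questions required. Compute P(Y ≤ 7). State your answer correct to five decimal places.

0.90226

Finishing within 7 multiple-choice questions ⇔ at least 2 successes in the first 7. With X ~ Binomial(7, 0.455), P(Y ≤ 7) = 1 − P(X ≤ 1).
  k=0: C(7,0)·0.455^0·0.545^7 = 0.0142816
  k=1: C(7,1)·0.455^1·0.545^6 = 0.0834619
1 − 0.0977435 = 0.9022565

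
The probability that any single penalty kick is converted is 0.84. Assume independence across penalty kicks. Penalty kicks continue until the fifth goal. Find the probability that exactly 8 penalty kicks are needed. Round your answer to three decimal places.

Y = trial on which the fifth success occurs; negative binomial, r=5, p=0.84.
P(Y=8) = C(7,4) · p^5 · (1−p)^3
= 35 · 0.41821 · 0.004096 = 0.05995

0.060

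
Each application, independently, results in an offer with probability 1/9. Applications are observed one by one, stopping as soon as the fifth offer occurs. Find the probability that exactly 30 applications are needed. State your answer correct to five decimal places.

Y = trial on which the fifth success occurs; negative binomial, r=5, p=0.111111.
P(Y=30) = C(29,4) · p^5 · (1−p)^25
= 23751 · 1.6935e-05 · 0.052624 = 0.0211669

0.02117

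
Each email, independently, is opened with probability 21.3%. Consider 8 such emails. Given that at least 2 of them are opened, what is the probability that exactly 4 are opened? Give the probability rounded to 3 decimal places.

0.103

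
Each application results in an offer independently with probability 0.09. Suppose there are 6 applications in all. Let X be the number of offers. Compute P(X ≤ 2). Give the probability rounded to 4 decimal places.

0.9882

X ~ Binomial(6, 0.09); P(X ≤ 2) = Σ C(6,k) p^k (1−p)^(6−k) over k:
  k=0: C(6,0)·0.09^0·0.91^6 = 0.567869
  k=1: C(6,1)·0.09^1·0.91^5 = 0.336977
  k=2: C(6,2)·0.09^2·0.91^4 = 0.083319
Total = 0.988165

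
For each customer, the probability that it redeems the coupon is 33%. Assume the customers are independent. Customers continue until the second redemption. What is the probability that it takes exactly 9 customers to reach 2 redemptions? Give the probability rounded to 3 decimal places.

0.053

Y = trial on which the second success occurs; negative binomial, r=2, p=0.33.
P(Y=9) = C(8,1) · p^2 · (1−p)^7
= 8 · 0.1089 · 0.060607 = 0.05280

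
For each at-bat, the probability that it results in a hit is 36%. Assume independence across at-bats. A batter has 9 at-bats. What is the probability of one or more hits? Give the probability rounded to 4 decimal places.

0.9820

P(at least one) = 1 − P(none) = 1 − (1 − 0.36)^9
= 1 − 0.018014 = 0.981986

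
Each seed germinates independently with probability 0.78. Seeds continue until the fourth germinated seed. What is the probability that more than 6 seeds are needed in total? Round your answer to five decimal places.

0.12496

Needing more than 6 seeds ⇔ fewer than 4 successes in the first 6. With X ~ Binomial(6, 0.78), P(Y > 6) = P(X ≤ 3).
  k=0: C(6,0)·0.78^0·0.22^6 = 0.0001134
  k=1: C(6,1)·0.78^1·0.22^5 = 0.0024119
  k=2: C(6,2)·0.78^2·0.22^4 = 0.0213782
  k=3: C(6,3)·0.78^3·0.22^3 = 0.1010606
P(X ≤ 3) = 0.1249641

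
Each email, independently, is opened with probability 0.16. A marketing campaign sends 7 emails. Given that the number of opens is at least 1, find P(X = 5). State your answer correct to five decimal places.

0.00220

X ~ Binomial(7, 0.16). Want P(X=5 | X≥1) = P(X=5) / P(X≥1).
P(X=5) = C(7,5)·0.16^5·0.84^2 = 0.0015537
P(X≥1) = 1 − 0.2950903 = 0.7049097
Ratio = 0.0015537 / 0.7049097 = 0.0022042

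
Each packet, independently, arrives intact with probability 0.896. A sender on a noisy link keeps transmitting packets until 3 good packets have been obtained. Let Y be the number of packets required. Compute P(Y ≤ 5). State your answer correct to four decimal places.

0.9904

Finishing within 5 packets ⇔ at least 3 successes in the first 5. With X ~ Binomial(5, 0.896), P(Y ≤ 5) = 1 − P(X ≤ 2).
  k=0: C(5,0)·0.896^0·0.104^5 = 0.000012
  k=1: C(5,1)·0.896^1·0.104^4 = 0.000524
  k=2: C(5,2)·0.896^2·0.104^3 = 0.009031
1 − 0.009567 = 0.990433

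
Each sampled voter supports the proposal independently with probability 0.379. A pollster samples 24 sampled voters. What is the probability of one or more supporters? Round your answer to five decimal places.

P(at least one) = 1 − P(none) = 1 − (1 − 0.379)^24
= 1 − 0.0000108 = 0.9999892

0.99999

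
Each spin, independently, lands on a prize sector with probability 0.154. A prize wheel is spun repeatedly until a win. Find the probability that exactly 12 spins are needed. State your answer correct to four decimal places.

0.0245

Geometric (trials to first success), p = 0.154.
P(Y = 12) = (1−p)^11 · p = 0.15888 · 0.154 = 0.024468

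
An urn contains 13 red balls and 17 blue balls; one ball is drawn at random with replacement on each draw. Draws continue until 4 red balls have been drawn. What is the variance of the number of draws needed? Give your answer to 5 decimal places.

12.07101

Y = total draws until the fourth success; negative binomial with r=4, p=0.433333.
Var(Y) = r(1−p)/p² = 4·0.566667 / 0.433333² = 12.0710059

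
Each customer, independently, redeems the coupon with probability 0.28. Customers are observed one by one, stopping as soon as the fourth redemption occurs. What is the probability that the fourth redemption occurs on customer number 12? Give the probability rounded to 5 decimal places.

Y = trial on which the fourth success occurs; negative binomial, r=4, p=0.28.
P(Y=12) = C(11,3) · p^4 · (1−p)^8
= 165 · 0.0061466 · 0.07222 = 0.0732447

0.07324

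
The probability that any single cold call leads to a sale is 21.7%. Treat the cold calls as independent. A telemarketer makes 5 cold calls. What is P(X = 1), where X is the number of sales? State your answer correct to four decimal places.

X ~ Binomial(n=5, p=0.217).
P(X=1) = C(5,1) · p^1 · (1−p)^4
= 5 · 0.217 · 0.37588 = 0.407828

0.4078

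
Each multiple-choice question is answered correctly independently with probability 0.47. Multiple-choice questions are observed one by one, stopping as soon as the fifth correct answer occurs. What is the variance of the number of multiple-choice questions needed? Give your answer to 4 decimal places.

11.9964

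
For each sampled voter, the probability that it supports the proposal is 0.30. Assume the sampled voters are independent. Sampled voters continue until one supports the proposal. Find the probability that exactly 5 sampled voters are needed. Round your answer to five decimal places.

0.07203

Geometric (trials to first success), p = 0.30.
P(Y = 5) = (1−p)^4 · p = 0.2401 · 0.30 = 0.0720300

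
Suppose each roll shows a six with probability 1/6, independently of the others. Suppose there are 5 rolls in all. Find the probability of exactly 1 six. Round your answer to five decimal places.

0.40188

X ~ Binomial(n=5, p=0.166667).
P(X=1) = C(5,1) · p^1 · (1−p)^4
= 5 · 0.16667 · 0.48225 = 0.4018776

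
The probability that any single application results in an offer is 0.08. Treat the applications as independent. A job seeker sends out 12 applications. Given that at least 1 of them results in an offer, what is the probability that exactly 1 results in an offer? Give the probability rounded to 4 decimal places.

X ~ Binomial(12, 0.08). Want P(X=1 | X≥1) = P(X=1) / P(X≥1).
P(X=1) = C(12,1)·0.08^1·0.92^11 = 0.383652
P(X≥1) = 1 − 0.367666 = 0.632334
Ratio = 0.383652 / 0.632334 = 0.606724

0.6067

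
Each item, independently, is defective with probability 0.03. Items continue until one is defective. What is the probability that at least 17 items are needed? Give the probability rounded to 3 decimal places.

Y = number of items to the first success; geometric, p = 0.03.
P(Y > 16) = P(first 16 all fail) = (1−p)^16 = 0.61425

0.614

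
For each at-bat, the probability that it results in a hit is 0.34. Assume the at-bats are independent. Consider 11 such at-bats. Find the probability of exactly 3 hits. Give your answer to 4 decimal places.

0.2335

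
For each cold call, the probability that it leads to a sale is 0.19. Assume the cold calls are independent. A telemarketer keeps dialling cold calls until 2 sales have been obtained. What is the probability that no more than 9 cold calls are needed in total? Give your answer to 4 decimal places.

0.5330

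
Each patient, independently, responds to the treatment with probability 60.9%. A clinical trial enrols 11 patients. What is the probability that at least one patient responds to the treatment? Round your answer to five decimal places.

P(at least one) = 1 − P(none) = 1 − (1 − 0.609)^11
= 1 − 0.0000327 = 0.9999673

0.99997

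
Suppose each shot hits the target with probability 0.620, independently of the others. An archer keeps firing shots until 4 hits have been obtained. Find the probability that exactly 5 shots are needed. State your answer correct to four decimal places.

Y = trial on which the fourth success occurs; negative binomial, r=4, p=0.62.
P(Y=5) = C(4,3) · p^4 · (1−p)^1
= 4 · 0.14776 · 0.38 = 0.224600

0.2246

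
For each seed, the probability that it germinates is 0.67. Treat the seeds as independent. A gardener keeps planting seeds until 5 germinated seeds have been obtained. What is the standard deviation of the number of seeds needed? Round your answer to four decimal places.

1.9172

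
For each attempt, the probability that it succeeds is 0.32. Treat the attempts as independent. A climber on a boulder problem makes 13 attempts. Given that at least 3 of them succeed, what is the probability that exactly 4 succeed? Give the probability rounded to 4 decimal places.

0.2782

X ~ Binomial(13, 0.32). Want P(X=4 | X≥3) = P(X=4) / P(X≥3).
P(X=4) = C(13,4)·0.32^4·0.68^9 = 0.233070
P(X≥3) = 1 − 0.006647 − 0.040663 − 0.114813 = 0.837877
Ratio = 0.233070 / 0.837877 = 0.278167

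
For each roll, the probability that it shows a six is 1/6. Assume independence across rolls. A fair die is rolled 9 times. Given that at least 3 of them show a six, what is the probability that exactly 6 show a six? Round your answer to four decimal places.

0.0058

X ~ Binomial(9, 0.166667). Want P(X=6 | X≥3) = P(X=6) / P(X≥3).
P(X=6) = C(9,6)·0.166667^6·0.833333^3 = 0.001042
P(X≥3) = 1 − 0.193807 − 0.348852 − 0.279082 = 0.178260
Ratio = 0.001042 / 0.178260 = 0.005845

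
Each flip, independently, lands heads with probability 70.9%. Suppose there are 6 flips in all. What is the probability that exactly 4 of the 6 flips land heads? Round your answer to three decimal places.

X ~ Binomial(n=6, p=0.709).
P(X=4) = C(6,4) · p^4 · (1−p)^2
= 15 · 0.25269 · 0.084681 = 0.32097

0.321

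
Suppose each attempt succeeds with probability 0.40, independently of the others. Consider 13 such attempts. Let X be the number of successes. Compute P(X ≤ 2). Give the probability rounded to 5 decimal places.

0.05790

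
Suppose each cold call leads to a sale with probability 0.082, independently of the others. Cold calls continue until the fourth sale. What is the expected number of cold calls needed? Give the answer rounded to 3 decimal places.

48.780

Y = total cold calls until the fourth success; negative binomial with r=4, p=0.082.
E[Y] = r / p = 4 / 0.082 = 48.78049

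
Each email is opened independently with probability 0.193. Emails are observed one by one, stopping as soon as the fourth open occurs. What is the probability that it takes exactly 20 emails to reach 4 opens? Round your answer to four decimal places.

0.0435

Y = trial on which the fourth success occurs; negative binomial, r=4, p=0.193.
P(Y=20) = C(19,3) · p^4 · (1−p)^16
= 969 · 0.0013875 · 0.032358 = 0.043504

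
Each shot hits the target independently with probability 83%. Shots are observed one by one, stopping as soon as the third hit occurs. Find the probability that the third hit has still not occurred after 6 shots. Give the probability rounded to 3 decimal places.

Needing more than 6 shots ⇔ fewer than 3 successes in the first 6. With X ~ Binomial(6, 0.83), P(Y > 6) = P(X ≤ 2).
  k=0: C(6,0)·0.83^0·0.17^6 = 0.00002
  k=1: C(6,1)·0.83^1·0.17^5 = 0.00071
  k=2: C(6,2)·0.83^2·0.17^4 = 0.00863
P(X ≤ 2) = 0.00936

0.009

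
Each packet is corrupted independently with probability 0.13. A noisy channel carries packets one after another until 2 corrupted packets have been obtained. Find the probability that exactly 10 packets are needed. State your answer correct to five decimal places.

0.04992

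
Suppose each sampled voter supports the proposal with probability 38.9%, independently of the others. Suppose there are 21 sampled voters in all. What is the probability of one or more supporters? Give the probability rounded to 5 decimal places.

P(at least one) = 1 − P(none) = 1 − (1 − 0.389)^21
= 1 − 0.0000321 = 0.9999679

0.99997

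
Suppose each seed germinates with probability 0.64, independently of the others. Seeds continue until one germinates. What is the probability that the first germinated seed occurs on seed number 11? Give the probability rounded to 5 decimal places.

0.00002

Geometric (trials to first success), p = 0.64.
P(Y = 11) = (1−p)^10 · p = 3.6562e-05 · 0.64 = 0.0000234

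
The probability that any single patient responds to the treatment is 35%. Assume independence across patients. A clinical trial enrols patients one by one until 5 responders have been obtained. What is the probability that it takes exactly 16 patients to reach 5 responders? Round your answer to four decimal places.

0.0627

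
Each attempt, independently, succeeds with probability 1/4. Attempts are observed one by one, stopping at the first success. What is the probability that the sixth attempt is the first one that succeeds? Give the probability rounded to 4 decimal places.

0.0593

Geometric (trials to first success), p = 0.25.
P(Y = 6) = (1−p)^5 · p = 0.2373 · 0.25 = 0.059326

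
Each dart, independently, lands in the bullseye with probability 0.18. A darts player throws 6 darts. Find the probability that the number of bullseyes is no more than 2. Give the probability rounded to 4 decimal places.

0.9241

X ~ Binomial(6, 0.18); P(X ≤ 2) = Σ C(6,k) p^k (1−p)^(6−k) over k:
  k=0: C(6,0)·0.18^0·0.82^6 = 0.304007
  k=1: C(6,1)·0.18^1·0.82^5 = 0.400399
  k=2: C(6,2)·0.18^2·0.82^4 = 0.219731
Total = 0.924137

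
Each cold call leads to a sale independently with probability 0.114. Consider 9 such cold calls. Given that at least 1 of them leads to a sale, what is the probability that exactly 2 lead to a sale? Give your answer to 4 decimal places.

0.3022

X ~ Binomial(9, 0.114). Want P(X=2 | X≥1) = P(X=2) / P(X≥1).
P(X=2) = C(9,2)·0.114^2·0.886^7 = 0.200516
P(X≥1) = 1 − 0.336437 = 0.663563
Ratio = 0.200516 / 0.663563 = 0.302180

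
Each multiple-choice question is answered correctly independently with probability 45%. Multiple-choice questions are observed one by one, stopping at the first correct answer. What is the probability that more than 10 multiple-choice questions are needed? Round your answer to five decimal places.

Y = number of multiple-choice questions to the first success; geometric, p = 0.45.
P(Y > 10) = P(first 10 all fail) = (1−p)^10 = 0.0025330

0.00253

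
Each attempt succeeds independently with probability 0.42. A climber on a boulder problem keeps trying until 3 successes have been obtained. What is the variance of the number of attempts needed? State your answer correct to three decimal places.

9.864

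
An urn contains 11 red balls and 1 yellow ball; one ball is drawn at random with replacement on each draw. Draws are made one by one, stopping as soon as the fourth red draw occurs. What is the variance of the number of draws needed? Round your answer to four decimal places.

0.3967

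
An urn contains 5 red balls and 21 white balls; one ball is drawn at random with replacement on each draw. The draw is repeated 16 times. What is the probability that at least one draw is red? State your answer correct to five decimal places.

P(at least one) = 1 − P(none) = 1 − (1 − 0.192308)^16
= 1 − 0.0328046 = 0.9671954

0.96720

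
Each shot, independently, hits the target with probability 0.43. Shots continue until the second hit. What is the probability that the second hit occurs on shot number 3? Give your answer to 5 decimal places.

0.21079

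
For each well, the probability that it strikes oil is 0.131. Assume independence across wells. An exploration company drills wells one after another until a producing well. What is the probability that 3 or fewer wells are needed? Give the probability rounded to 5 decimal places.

0.34377

Y = number of wells to the first success; geometric, p = 0.131.
P(Y ≤ 3) = 1 − (1−p)^3 = 1 − 0.6562349 = 0.3437651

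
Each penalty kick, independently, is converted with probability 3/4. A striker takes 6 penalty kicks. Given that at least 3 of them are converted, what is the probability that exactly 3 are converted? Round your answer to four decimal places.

0.1370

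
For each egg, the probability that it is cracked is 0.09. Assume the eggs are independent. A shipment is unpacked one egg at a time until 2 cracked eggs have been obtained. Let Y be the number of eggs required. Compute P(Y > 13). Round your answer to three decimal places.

Needing more than 13 eggs ⇔ fewer than 2 successes in the first 13. With X ~ Binomial(13, 0.09), P(Y > 13) = P(X ≤ 1).
  k=0: C(13,0)·0.09^0·0.91^13 = 0.29345
  k=1: C(13,1)·0.09^1·0.91^12 = 0.37730
P(X ≤ 1) = 0.67075

0.671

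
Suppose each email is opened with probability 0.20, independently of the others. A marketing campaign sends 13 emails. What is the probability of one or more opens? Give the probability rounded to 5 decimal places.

0.94502

P(at least one) = 1 − P(none) = 1 − (1 − 0.20)^13
= 1 − 0.0549756 = 0.9450244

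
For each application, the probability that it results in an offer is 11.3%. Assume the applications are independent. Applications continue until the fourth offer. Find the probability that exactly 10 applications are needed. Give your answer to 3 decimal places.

Y = trial on which the fourth success occurs; negative binomial, r=4, p=0.113.
P(Y=10) = C(9,3) · p^4 · (1−p)^6
= 84 · 0.00016305 · 0.48701 = 0.00667

0.007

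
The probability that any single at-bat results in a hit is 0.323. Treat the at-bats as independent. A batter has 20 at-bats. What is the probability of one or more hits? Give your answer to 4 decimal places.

0.9996

P(at least one) = 1 − P(none) = 1 − (1 − 0.323)^20
= 1 − 0.000409 = 0.999591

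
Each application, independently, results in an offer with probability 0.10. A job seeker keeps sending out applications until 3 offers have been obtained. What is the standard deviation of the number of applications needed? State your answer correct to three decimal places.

16.432

Y = total applications until the third success; negative binomial with r=3, p=0.10.
SD(Y) = √[r(1−p)/p²] = √(270.00000) = 16.43168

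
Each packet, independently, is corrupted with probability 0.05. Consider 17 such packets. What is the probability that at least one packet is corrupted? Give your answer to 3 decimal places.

0.582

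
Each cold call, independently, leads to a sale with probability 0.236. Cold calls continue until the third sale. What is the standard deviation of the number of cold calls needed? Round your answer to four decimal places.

Y = total cold calls until the third success; negative binomial with r=3, p=0.236.
SD(Y) = √[r(1−p)/p²] = √(41.151968) = 6.414980

6.4150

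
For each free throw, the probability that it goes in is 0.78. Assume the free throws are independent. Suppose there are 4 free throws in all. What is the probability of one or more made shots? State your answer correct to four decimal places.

P(at least one) = 1 − P(none) = 1 − (1 − 0.78)^4
= 1 − 0.002343 = 0.997657

0.9977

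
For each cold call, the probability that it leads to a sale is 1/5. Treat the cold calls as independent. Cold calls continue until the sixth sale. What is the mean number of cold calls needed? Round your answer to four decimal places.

30.0000

Y = total cold calls until the sixth success; negative binomial with r=6, p=0.20.
E[Y] = r / p = 6 / 0.20 = 30.000000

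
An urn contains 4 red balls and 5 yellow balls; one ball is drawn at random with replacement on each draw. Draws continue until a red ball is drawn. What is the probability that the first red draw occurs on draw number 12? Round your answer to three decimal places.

0.001

Geometric (trials to first success), p = 0.444444.
P(Y = 12) = (1−p)^11 · p = 0.001556 · 0.444444 = 0.00069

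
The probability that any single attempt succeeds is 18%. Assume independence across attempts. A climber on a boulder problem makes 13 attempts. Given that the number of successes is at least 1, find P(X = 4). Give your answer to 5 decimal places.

X ~ Binomial(13, 0.18). Want P(X=4 | X≥1) = P(X=4) / P(X≥1).
P(X=4) = C(13,4)·0.18^4·0.82^9 = 0.1258116
P(X≥1) = 1 − 0.0757844 = 0.9242156
Ratio = 0.1258116 / 0.9242156 = 0.1361280

0.13613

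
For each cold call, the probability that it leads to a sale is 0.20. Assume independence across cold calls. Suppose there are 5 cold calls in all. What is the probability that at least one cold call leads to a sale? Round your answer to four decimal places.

0.6723

P(at least one) = 1 − P(none) = 1 − (1 − 0.20)^5
= 1 − 0.327680 = 0.672320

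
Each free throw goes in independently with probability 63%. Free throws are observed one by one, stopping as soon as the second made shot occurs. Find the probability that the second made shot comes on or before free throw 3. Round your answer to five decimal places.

0.69061

Finishing within 3 free throws ⇔ at least 2 successes in the first 3. With X ~ Binomial(3, 0.63), P(Y ≤ 3) = 1 − P(X ≤ 1).
  k=0: C(3,0)·0.63^0·0.37^3 = 0.0506530
  k=1: C(3,1)·0.63^1·0.37^2 = 0.2587410
1 − 0.3093940 = 0.6906060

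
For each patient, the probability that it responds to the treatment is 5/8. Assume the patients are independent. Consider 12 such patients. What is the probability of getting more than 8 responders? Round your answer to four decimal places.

0.2824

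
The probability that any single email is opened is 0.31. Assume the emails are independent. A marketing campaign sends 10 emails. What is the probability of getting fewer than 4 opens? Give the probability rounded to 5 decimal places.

0.62276

X ~ Binomial(10, 0.31); P(X ≤ 3) = Σ C(10,k) p^k (1−p)^(10−k) over k:
  k=0: C(10,0)·0.31^0·0.69^10 = 0.0244619
  k=1: C(10,1)·0.31^1·0.69^9 = 0.1099015
  k=2: C(10,2)·0.31^2·0.69^8 = 0.2221921
  k=3: C(10,3)·0.31^3·0.69^7 = 0.2662012
Total = 0.6227567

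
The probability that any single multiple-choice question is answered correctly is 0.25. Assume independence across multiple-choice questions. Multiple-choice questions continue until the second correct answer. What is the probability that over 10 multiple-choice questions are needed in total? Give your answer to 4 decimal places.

Needing more than 10 multiple-choice questions ⇔ fewer than 2 successes in the first 10. With X ~ Binomial(10, 0.25), P(Y > 10) = P(X ≤ 1).
  k=0: C(10,0)·0.25^0·0.75^10 = 0.056314
  k=1: C(10,1)·0.25^1·0.75^9 = 0.187712
P(X ≤ 1) = 0.244025

0.2440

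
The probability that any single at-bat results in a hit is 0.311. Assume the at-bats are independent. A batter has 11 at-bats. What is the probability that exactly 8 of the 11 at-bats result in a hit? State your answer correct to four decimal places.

0.0047

X ~ Binomial(n=11, p=0.311).
P(X=8) = C(11,8) · p^8 · (1−p)^3
= 165 · 8.7515e-05 · 0.32708 = 0.004723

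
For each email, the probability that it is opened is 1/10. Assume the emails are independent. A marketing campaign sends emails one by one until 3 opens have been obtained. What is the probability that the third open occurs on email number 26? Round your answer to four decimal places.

0.0266

Y = trial on which the third success occurs; negative binomial, r=3, p=0.10.
P(Y=26) = C(25,2) · p^3 · (1−p)^23
= 300 · 0.001 · 0.088629 = 0.026589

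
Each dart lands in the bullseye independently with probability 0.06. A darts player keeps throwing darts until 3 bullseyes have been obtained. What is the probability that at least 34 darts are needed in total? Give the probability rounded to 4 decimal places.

0.6823

Needing more than 33 darts ⇔ fewer than 3 successes in the first 33. With X ~ Binomial(33, 0.06), P(Y > 33) = P(X ≤ 2).
  k=0: C(33,0)·0.06^0·0.94^33 = 0.129783
  k=1: C(33,1)·0.06^1·0.94^32 = 0.273374
  k=2: C(33,2)·0.06^2·0.94^31 = 0.279190
P(X ≤ 2) = 0.682347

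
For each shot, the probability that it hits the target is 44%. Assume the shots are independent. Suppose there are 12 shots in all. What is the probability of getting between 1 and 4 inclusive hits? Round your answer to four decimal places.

X ~ Binomial(12, 0.44); P(1 ≤ X ≤ 4) = Σ C(12,k) p^k (1−p)^(12−k) over k:
  k=1: C(12,1)·0.44^1·0.56^11 = 0.008968
  k=2: C(12,2)·0.44^2·0.56^10 = 0.038755
  k=3: C(12,3)·0.44^3·0.56^9 = 0.101502
  k=4: C(12,4)·0.44^4·0.56^8 = 0.179440
Total = 0.328665

0.3287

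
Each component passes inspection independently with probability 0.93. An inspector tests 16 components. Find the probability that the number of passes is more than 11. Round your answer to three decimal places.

0.996

X ~ Binomial(16, 0.93); P(X ≥ 12) = Σ C(16,k) p^k (1−p)^(16−k) over k:
  k=12: C(16,12)·0.93^12·0.07^4 = 0.01829
  k=13: C(16,13)·0.93^13·0.07^3 = 0.07478
  k=14: C(16,14)·0.93^14·0.07^2 = 0.21288
  k=15: C(16,15)·0.93^15·0.07^1 = 0.37710
  k=16: C(16,16)·0.93^16·0.07^0 = 0.31313
Total = 0.99619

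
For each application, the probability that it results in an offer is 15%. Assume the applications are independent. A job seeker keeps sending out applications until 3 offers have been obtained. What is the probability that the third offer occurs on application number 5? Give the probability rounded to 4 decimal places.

0.0146

Y = trial on which the third success occurs; negative binomial, r=3, p=0.15.
P(Y=5) = C(4,2) · p^3 · (1−p)^2
= 6 · 0.003375 · 0.7225 = 0.014631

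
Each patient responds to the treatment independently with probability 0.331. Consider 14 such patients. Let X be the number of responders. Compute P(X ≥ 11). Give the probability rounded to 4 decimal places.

0.0006

X ~ Binomial(14, 0.331); P(X ≥ 11) = Σ C(14,k) p^k (1−p)^(14−k) over k:
  k=11: C(14,11)·0.331^11·0.669^3 = 0.000569
  k=12: C(14,12)·0.331^12·0.669^2 = 0.000070
  k=13: C(14,13)·0.331^13·0.669^1 = 0.000005
  k=14: C(14,14)·0.331^14·0.669^0 = 0.000000
Total = 0.000645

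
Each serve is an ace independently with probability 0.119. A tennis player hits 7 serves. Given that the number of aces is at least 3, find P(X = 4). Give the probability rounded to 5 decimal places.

0.11781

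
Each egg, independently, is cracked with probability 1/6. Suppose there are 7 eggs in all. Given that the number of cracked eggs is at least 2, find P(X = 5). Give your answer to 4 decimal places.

0.0057

X ~ Binomial(7, 0.166667). Want P(X=5 | X≥2) = P(X=5) / P(X≥2).
P(X=5) = C(7,5)·0.166667^5·0.833333^2 = 0.001875
P(X≥2) = 1 − 0.279082 − 0.390714 = 0.330204
Ratio = 0.001875 / 0.330204 = 0.005680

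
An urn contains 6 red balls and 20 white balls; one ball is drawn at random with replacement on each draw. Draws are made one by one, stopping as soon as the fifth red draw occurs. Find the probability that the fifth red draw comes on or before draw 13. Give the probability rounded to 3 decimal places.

0.160

Finishing within 13 draws ⇔ at least 5 successes in the first 13. With X ~ Binomial(13, 0.230769), P(Y ≤ 13) = 1 − P(X ≤ 4).
  k=0: C(13,0)·0.230769^0·0.769231^13 = 0.03302
  k=1: C(13,1)·0.230769^1·0.769231^12 = 0.12877
  k=2: C(13,2)·0.230769^2·0.769231^11 = 0.23178
  k=3: C(13,3)·0.230769^3·0.769231^10 = 0.25496
  k=4: C(13,4)·0.230769^4·0.769231^9 = 0.19122
1 − 0.83974 = 0.16026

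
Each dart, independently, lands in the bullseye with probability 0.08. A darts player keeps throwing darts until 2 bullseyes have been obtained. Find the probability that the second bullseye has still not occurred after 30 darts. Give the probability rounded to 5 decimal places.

0.29579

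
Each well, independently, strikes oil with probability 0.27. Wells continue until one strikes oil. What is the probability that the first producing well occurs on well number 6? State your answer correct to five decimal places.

0.05597

Geometric (trials to first success), p = 0.27.
P(Y = 6) = (1−p)^5 · p = 0.20731 · 0.27 = 0.0559729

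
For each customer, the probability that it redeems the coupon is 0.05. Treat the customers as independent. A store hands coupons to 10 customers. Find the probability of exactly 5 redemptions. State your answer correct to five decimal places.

0.00006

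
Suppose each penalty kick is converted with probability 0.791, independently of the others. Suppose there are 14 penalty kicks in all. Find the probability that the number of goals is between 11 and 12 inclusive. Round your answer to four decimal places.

0.4905

X ~ Binomial(14, 0.791); P(11 ≤ X ≤ 12) = Σ C(14,k) p^k (1−p)^(14−k) over k:
  k=11: C(14,11)·0.791^11·0.209^3 = 0.252047
  k=12: C(14,12)·0.791^12·0.209^2 = 0.238480
Total = 0.490527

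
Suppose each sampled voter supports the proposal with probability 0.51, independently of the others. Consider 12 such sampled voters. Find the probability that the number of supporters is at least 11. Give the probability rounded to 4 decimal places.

X ~ Binomial(12, 0.51); P(X ≥ 11) = Σ C(12,k) p^k (1−p)^(12−k) over k:
  k=11: C(12,11)·0.51^11·0.49^1 = 0.003570
  k=12: C(12,12)·0.51^12·0.49^0 = 0.000310
Total = 0.003879

0.0039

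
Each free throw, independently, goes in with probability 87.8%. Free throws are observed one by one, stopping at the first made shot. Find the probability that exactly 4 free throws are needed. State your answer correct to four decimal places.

0.0016

Geometric (trials to first success), p = 0.878.
P(Y = 4) = (1−p)^3 · p = 0.0018158 · 0.878 = 0.001594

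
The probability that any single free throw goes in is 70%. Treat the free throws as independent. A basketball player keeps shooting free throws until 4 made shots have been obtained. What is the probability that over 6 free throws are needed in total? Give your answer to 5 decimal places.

0.25569

Needing more than 6 free throws ⇔ fewer than 4 successes in the first 6. With X ~ Binomial(6, 0.70), P(Y > 6) = P(X ≤ 3).
  k=0: C(6,0)·0.70^0·0.30^6 = 0.0007290
  k=1: C(6,1)·0.70^1·0.30^5 = 0.0102060
  k=2: C(6,2)·0.70^2·0.30^4 = 0.0595350
  k=3: C(6,3)·0.70^3·0.30^3 = 0.1852200
P(X ≤ 3) = 0.2556900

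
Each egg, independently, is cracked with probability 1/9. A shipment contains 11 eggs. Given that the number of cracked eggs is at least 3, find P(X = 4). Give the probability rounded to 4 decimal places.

X ~ Binomial(11, 0.111111). Want P(X=4 | X≥3) = P(X=4) / P(X≥3).
P(X=4) = C(11,4)·0.111111^4·0.888889^7 = 0.022053
P(X≥3) = 1 − 0.273730 − 0.376379 − 0.235237 = 0.114655
Ratio = 0.022053 / 0.114655 = 0.192346

0.1923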